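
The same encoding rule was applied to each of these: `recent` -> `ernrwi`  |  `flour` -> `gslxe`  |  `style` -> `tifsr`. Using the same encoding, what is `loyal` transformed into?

r(17)→e(4) and e(4)→r(17) fit y≡15x+9 (mod 26); the inverse of 15 mod 26 is 7. Each letter's alphabet position (a=0..z=25) is mapped through 15·x+9 mod 26 — an affine cipher.
Applying it to loyal: l(11)→15·11+9≡18=s; o(14)→15·14+9≡11=l; y(24)→15·24+9≡5=f; a(0)→15·0+9≡9=j; l(11)→15·11+9≡18=s (all mod 26).

slfjs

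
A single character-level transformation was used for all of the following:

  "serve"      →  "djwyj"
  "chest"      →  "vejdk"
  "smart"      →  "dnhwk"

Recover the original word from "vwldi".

s(18)→d(3) and e(4)→j(9) fit y≡7x+7 (mod 26); the inverse of 7 mod 26 is 15. Treating letters as 0–25, the rule is x ↦ 7x + 7 (mod 26).
Decoding vwldi: v(21)→15·(21−7)≡2=c; w(22)→15·(22−7)≡17=r; l(11)→15·(11−7)≡8=i; d(3)→15·(3−7)≡18=s; i(8)→15·(8−7)≡15=p (all mod 26).

crisp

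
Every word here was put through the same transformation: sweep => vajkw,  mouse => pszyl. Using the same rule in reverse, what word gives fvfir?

crack

In sweep: s→v is +3, w→a is +4, e→j is +5, e→k is +6 — the shift increases by 1 each position. Each letter shifts forward by (position + 3), i.e. 3, 4, 5, … — the shift grows by one for each successive letter.
Undoing it on fvfir: f−3=c, v−4=r, f−5=a, i−6=c, r−7=k.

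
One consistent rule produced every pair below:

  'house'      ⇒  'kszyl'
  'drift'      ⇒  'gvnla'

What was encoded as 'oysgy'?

Each letter shifts forward by (position + 3), i.e. 3, 4, 5, … — the shift grows by one for each successive letter.
Reversing it on oysgy: o−3=l, y−4=u, s−5=n, g−6=a, y−7=r.

lunar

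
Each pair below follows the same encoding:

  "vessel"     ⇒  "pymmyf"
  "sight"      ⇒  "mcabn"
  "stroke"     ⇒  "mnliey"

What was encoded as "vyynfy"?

beetle

Each letter is shifted forward by 20 in the alphabet (a Caesar shift of +20).
Decoding vyynfy: v−20=b, y−20=e, y−20=e, n−20=t, f−20=l, y−20=e.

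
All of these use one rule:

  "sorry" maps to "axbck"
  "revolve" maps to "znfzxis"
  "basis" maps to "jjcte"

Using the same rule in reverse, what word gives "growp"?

Letter i (0-indexed) is shifted by i+8, so successive shifts are 8, 9, 10, ….
Decoding growp: g−8=y, r−9=i, o−10=e, w−11=l, p−12=d.

yield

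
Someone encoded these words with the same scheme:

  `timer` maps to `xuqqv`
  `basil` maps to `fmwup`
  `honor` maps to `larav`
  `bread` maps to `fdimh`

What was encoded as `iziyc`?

A repeating key of period 2 is used — shifts +4, +12 over and over.
Undoing it on iziyc: i−4=e, z−12=n, i−4=e, y−12=m, c−4=y.

enemy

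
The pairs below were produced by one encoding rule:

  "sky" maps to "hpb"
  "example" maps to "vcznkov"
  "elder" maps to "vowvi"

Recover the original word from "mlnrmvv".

nominee

Each pair mirrors across the alphabet (s↔h, k↔p, y↔b): positions sum to 25. Each letter is replaced by its mirror in the alphabet: a↔z, b↔y, c↔x, and so on (the Atbash cipher).
Undoing it on mlnrmvv: m↔n, l↔o, n↔m, r↔i, m↔n, v↔e, v↔e.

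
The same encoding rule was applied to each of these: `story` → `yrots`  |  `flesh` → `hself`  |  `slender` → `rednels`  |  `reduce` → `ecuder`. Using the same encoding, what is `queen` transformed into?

neeuq

The word is simply reversed.
Applying it to queen: reverse → neeuq.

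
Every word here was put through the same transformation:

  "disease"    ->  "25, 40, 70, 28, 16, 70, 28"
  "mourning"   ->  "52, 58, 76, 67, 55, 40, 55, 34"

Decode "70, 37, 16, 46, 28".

d(#4)→25 and i(#9)→40: differences scale by 3, so n = 3·pos + 13. With a=1..z=26, the number is 3·pos + 13.
Decoding 70, 37, 16, 46, 28: 70→(70−13)÷3=19=s, 37→(37−13)÷3=8=h, 16→(16−13)÷3=1=a, 46→(46−13)÷3=11=k, 28→(28−13)÷3=5=e.

shake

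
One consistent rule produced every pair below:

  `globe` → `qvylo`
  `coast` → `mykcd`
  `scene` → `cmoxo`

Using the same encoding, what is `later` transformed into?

vkdob

Compare letters: g→q is +10, l→v is +10, o→y is +10 — a constant shift. This is a Caesar cipher with shift 10.
For later: l+10=v, a+10=k, t+10=d, e+10=o, r+10=b.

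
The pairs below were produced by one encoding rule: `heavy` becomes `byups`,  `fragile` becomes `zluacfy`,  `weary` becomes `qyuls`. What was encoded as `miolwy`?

source

Each letter is shifted forward by 20 in the alphabet (a Caesar shift of +20).
Reversing it on miolwy: m−20=s, i−20=o, o−20=u, l−20=r, w−20=c, y−20=e.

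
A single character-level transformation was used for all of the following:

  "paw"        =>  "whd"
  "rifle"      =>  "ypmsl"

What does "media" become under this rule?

tlkph

Compare letters: p→w is +7, a→h is +7, w→d is +7 — a constant shift. This is a Caesar cipher with shift 7.
On media: m+7=t, e+7=l, d+7=k, i+7=p, a+7=h.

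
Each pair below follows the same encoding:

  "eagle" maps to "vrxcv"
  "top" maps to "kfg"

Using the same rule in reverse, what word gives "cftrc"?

local

Compare letters: e→v is +17, a→r is +17, g→x is +17 — a constant shift. Every letter moves 17 places later in the alphabet, wrapping around z→a.
Reversing it on cftrc: c−17=l, f−17=o, t−17=c, r−17=a, c−17=l.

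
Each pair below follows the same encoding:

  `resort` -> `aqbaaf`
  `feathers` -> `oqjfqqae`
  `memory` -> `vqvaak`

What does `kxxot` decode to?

block

A repeating key of period 2 is used — shifts +9, +12 over and over.
Decoding kxxot: k−9=b, x−12=l, x−9=o, o−12=c, t−9=k.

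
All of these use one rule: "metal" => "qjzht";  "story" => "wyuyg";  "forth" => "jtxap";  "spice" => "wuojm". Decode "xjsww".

tempo

In metal: m→q is +4, e→j is +5, t→z is +6, a→h is +7 — the shift increases by 1 each position. The shift increases by 1 at each position, starting from +4: 4, 5, 6, ….
Decoding xjsww: x−4=t, j−5=e, s−6=m, w−7=p, w−8=o.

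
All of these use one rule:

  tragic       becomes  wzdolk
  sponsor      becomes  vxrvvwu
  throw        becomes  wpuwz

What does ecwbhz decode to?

Shifts by position in tragic: pos 0: t→w (+3), pos 1: r→z (+8), pos 2: a→d (+3), pos 3: g→o (+8) — repeating every 2. The shifts repeat in a cycle of length 2: positions 0,1,… shift by +3, +8, then the pattern repeats.
Undoing it on ecwbhz: e−3=b, c−8=u, w−3=t, b−8=t, h−3=e, z−8=r.

butter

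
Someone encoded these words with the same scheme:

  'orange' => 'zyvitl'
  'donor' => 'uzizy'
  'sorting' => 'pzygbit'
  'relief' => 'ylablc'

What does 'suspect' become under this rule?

pxpqldg

Each letter's alphabet position (a=0..z=25) is mapped through 17·x+21 mod 26 — an affine cipher.
On suspect: s(18)→17·18+21≡15=p; u(20)→17·20+21≡23=x; s(18)→17·18+21≡15=p; p(15)→17·15+21≡16=q; e(4)→17·4+21≡11=l; c(2)→17·2+21≡3=d; t(19)→17·19+21≡6=g (all mod 26).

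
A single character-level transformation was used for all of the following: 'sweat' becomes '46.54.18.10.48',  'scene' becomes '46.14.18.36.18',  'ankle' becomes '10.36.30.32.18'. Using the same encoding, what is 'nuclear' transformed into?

s(#19)→46 and w(#23)→54: differences scale by 2, so n = 2·pos + 8. The formula is n = 2×(alphabet index, a=1) + 8.
For nuclear: n=14→36, u=21→50, c=3→14, l=12→32, e=5→18, a=1→10, r=18→44.

36.50.14.32.18.10.44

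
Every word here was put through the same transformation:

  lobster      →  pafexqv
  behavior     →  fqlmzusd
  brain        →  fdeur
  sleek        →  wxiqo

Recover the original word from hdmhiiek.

A repeating key of period 2 is used — shifts +4, +12 over and over.
Undoing it on hdmhiiek: h−4=d, d−12=r, m−4=i, h−12=v, i−4=e, i−12=w, e−4=a, k−12=y.

driveway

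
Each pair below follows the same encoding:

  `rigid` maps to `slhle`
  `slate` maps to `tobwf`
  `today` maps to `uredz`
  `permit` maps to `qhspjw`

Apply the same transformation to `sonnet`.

Shifts by position in rigid: pos 0: r→s (+1), pos 1: i→l (+3), pos 2: g→h (+1), pos 3: i→l (+3) — repeating every 2. The shifts repeat in a cycle of length 2: positions 0,1,… shift by +1, +3, then the pattern repeats.
For sonnet: s+1=t, o+3=r, n+1=o, n+3=q, e+1=f, t+3=w.

troqfw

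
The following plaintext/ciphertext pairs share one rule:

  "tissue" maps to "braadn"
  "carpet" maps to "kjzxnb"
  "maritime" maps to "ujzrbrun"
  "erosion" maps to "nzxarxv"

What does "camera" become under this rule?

The shift depends on letter class: consonant t→b is +8, but vowel i→r is +9. Two shifts are in play — +9 for a/e/i/o/u, +8 for every other letter.
Applying it to camera: c(cons)+8=k, a(vowel)+9=j, m(cons)+8=u, e(vowel)+9=n, r(cons)+8=z, a(vowel)+9=j.

kjunzj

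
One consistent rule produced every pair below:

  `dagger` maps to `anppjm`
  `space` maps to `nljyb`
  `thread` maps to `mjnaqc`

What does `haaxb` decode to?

sorry

The word is reversed, then every letter is shifted forward by 9.
Decoding haaxb: shift back: h−9=y, a−9=r, a−9=r, x−9=o, b−9=s → yrros; then reverse → sorry.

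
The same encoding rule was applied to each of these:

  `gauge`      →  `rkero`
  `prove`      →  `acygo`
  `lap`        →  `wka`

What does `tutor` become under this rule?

eeeyc

Two shifts are in play — +10 for a/e/i/o/u, +11 for every other letter.
For tutor: t(cons)+11=e, u(vowel)+10=e, t(cons)+11=e, o(vowel)+10=y, r(cons)+11=c.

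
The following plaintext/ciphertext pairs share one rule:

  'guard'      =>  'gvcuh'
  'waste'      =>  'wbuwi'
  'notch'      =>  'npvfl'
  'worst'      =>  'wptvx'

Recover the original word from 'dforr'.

demon

The shift increases by 1 at each position, starting from +0: 0, 1, 2, ….
Decoding dforr: d−0=d, f−1=e, o−2=m, r−3=o, r−4=n.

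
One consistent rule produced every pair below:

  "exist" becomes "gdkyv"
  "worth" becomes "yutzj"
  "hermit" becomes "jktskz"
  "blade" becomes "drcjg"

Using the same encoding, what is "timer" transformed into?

vookt

Shifts by position in exist: pos 0: e→g (+2), pos 1: x→d (+6), pos 2: i→k (+2), pos 3: s→y (+6) — repeating every 2. It's a Vigenère-style cipher with numeric key [2,6]: position i shifts by key[i mod 2].
Applying it to timer: t+2=v, i+6=o, m+2=o, e+6=k, r+2=t.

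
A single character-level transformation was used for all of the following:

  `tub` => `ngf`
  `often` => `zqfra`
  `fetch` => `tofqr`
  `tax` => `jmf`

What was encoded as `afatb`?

photo

The output letters match the input read backwards, each shifted +12: tub reversed is but. Two steps: reverse the string, then apply a Caesar shift of +12.
Undoing it on afatb: shift back: a−12=o, f−12=t, a−12=o, t−12=h, b−12=p → otohp; then reverse → photo.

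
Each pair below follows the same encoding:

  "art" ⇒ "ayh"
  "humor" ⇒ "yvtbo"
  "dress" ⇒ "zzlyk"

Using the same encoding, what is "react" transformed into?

The output letters match the input read backwards, each shifted +7: art reversed is tra. The word is reversed, then every letter is shifted forward by 7.
Applying it to react: reverse → tcaer; then shift: t+7=a, c+7=j, a+7=h, e+7=l, r+7=y.

ajhly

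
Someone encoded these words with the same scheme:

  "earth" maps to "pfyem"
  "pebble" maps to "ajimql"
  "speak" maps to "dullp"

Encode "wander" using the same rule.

Shifts by position in earth: pos 0: e→p (+11), pos 1: a→f (+5), pos 2: r→y (+7), pos 3: t→e (+11), pos 4: h→m (+5) — repeating every 3. A repeating key of period 3 is used — shifts +11, +5, +7 over and over.
Applying it to wander: w+11=h, a+5=f, n+7=u, d+11=o, e+5=j, r+7=y.

hfuojy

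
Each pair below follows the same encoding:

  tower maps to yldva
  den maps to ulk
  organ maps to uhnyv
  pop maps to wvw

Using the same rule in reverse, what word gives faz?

sty

The output letters match the input read backwards, each shifted +7: tower reversed is rewot. Two steps: reverse the string, then apply a Caesar shift of +7.
Reversing it on faz: shift back: f−7=y, a−7=t, z−7=s → yts; then reverse → sty.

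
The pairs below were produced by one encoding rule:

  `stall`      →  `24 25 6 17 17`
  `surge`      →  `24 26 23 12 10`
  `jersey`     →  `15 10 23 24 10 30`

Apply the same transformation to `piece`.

21 14 10 8 10

Each letter is replaced by its alphabet position (a=1..z=26) + 5.
Applying it to piece: p=16→21, i=9→14, e=5→10, c=3→8, e=5→10.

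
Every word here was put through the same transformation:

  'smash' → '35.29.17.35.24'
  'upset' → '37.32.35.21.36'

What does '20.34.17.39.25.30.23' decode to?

drawing

s is letter #19 and maps to 35: an offset of 16. Letters become their 1-based position plus 16 (so a→17, b→18, …).
Reversing it on 20.34.17.39.25.30.23: 20→(20−16)÷1=4=d, 34→(34−16)÷1=18=r, 17→(17−16)÷1=1=a, 39→(39−16)÷1=23=w, 25→(25−16)÷1=9=i, 30→(30−16)÷1=14=n, 23→(23−16)÷1=7=g.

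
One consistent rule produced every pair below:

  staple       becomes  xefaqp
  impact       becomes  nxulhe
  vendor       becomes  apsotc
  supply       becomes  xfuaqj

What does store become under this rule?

Shifts by position in staple: pos 0: s→x (+5), pos 1: t→e (+11), pos 2: a→f (+5), pos 3: p→a (+11) — repeating every 2. The shifts repeat in a cycle of length 2: positions 0,1,… shift by +5, +11, then the pattern repeats.
Applying it to store: s+5=x, t+11=e, o+5=t, r+11=c, e+5=j.

xetcj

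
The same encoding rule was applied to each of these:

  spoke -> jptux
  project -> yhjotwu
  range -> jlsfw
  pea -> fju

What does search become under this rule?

The output letters match the input read backwards, each shifted +5: spoke reversed is ekops. The word is reversed, then every letter is shifted forward by 5.
Applying it to search: reverse → hcraes; then shift: h+5=m, c+5=h, r+5=w, a+5=f, e+5=j, s+5=x.

mhwfjx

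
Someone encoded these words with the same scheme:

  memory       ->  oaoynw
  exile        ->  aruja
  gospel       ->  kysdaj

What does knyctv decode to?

Treating letters as 0–25, the rule is x ↦ 5x + 6 (mod 26).
Decoding knyctv: k(10)→21·(10−6)≡6=g; n(13)→21·(13−6)≡17=r; y(24)→21·(24−6)≡14=o; c(2)→21·(2−6)≡20=u; t(19)→21·(19−6)≡13=n; v(21)→21·(21−6)≡3=d (all mod 26).

ground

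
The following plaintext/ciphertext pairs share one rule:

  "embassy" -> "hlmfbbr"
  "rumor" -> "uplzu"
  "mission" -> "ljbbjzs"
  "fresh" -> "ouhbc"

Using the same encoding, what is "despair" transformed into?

ahbgfju

e(4)→h(7) and m(12)→l(11) fit y≡7x+5 (mod 26); the inverse of 7 mod 26 is 15. Treating letters as 0–25, the rule is x ↦ 7x + 5 (mod 26).
Applying it to despair: d(3)→7·3+5≡0=a; e(4)→7·4+5≡7=h; s(18)→7·18+5≡1=b; p(15)→7·15+5≡6=g; a(0)→7·0+5≡5=f; i(8)→7·8+5≡9=j; r(17)→7·17+5≡20=u (all mod 26).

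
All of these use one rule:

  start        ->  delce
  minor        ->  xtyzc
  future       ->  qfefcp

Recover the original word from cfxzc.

rumor

It's a constant shift of +11 (ROT11).
Decoding cfxzc: c−11=r, f−11=u, x−11=m, z−11=o, c−11=r.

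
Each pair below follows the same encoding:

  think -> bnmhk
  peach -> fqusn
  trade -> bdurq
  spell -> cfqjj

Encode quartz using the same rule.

t(19)→b(1) and h(7)→n(13) fit y≡25x+20 (mod 26); the inverse of 25 mod 26 is 25. Each letter's alphabet position (a=0..z=25) is mapped through 25·x+20 mod 26 — an affine cipher.
For quartz: q(16)→25·16+20≡4=e; u(20)→25·20+20≡0=a; a(0)→25·0+20≡20=u; r(17)→25·17+20≡3=d; t(19)→25·19+20≡1=b; z(25)→25·25+20≡21=v (all mod 26).

eaudbv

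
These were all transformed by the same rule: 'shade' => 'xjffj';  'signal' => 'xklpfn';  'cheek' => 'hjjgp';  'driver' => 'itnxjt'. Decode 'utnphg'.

prince

Shifts by position in shade: pos 0: s→x (+5), pos 1: h→j (+2), pos 2: a→f (+5), pos 3: d→f (+2) — repeating every 2. The shifts repeat in a cycle of length 2: positions 0,1,… shift by +5, +2, then the pattern repeats.
Reversing it on utnphg: u−5=p, t−2=r, n−5=i, p−2=n, h−5=c, g−2=e.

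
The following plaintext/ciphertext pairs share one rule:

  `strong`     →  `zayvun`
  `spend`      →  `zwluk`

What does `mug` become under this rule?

Compare letters: s→z is +7, t→a is +7, r→y is +7 — a constant shift. Every letter moves 7 places later in the alphabet, wrapping around z→a.
Applying it to mug: m+7=t, u+7=b, g+7=n.

tbn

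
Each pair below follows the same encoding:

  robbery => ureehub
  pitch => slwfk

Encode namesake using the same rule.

Compare letters: r→u is +3, o→r is +3, b→e is +3 — a constant shift. Each letter is shifted forward by 3 in the alphabet (a Caesar shift of +3).
On namesake: n+3=q, a+3=d, m+3=p, e+3=h, s+3=v, a+3=d, k+3=n, e+3=h.

qdphvdnh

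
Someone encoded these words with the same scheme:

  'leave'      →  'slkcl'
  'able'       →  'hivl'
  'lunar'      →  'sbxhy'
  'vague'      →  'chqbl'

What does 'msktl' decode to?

The shifts repeat in a cycle of length 3: positions 0,1,… shift by +7, +7, +10, then the pattern repeats.
Decoding msktl: m−7=f, s−7=l, k−10=a, t−7=m, l−7=e.

flame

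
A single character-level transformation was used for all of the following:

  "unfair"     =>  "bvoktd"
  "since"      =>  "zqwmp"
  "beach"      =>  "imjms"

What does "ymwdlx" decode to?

The shift increases by 1 at each position, starting from +7: 7, 8, 9, ….
Decoding ymwdlx: y−7=r, m−8=e, w−9=n, d−10=t, l−11=a, x−12=l.

rental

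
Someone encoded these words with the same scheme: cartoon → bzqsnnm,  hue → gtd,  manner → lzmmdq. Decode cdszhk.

detail

Each letter is shifted forward by 25 in the alphabet (a Caesar shift of +25).
Undoing it on cdszhk: c−25=d, d−25=e, s−25=t, z−25=a, h−25=i, k−25=l.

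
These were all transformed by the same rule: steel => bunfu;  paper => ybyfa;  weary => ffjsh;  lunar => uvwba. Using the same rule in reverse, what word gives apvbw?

roman

The shifts repeat in a cycle of length 2: positions 0,1,… shift by +9, +1, then the pattern repeats.
Decoding apvbw: a−9=r, p−1=o, v−9=m, b−1=a, w−9=n.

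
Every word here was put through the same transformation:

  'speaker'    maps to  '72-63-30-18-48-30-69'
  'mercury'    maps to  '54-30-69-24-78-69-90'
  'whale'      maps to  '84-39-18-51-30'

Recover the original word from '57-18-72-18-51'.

The formula is n = 3×(alphabet index, a=1) + 15.
Reversing it on 57-18-72-18-51: 57→(57−15)÷3=14=n, 18→(18−15)÷3=1=a, 72→(72−15)÷3=19=s, 18→(18−15)÷3=1=a, 51→(51−15)÷3=12=l.

nasal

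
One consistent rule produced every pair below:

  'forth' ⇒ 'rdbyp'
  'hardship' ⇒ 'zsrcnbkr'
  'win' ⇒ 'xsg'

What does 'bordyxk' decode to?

The output letters match the input read backwards, each shifted +10: forth reversed is htrof. Two steps: reverse the string, then apply a Caesar shift of +10.
Undoing it on bordyxk: shift back: b−10=r, o−10=e, r−10=h, d−10=t, y−10=o, x−10=n, k−10=a → rehtona; then reverse → another.

another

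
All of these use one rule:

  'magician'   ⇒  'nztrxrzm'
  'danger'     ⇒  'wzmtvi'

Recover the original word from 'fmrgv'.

unite

Each pair mirrors across the alphabet (m↔n, a↔z, g↔t): positions sum to 25. This is the alphabet-reversal cipher (Atbash): a becomes z, b becomes y, etc.
Undoing it on fmrgv: f↔u, m↔n, r↔i, g↔t, v↔e.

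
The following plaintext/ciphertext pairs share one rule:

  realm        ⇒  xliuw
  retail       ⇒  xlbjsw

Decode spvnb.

Each letter shifts forward by (position + 6), i.e. 6, 7, 8, … — the shift grows by one for each successive letter.
Reversing it on spvnb: s−6=m, p−7=i, v−8=n, n−9=e, b−10=r.

miner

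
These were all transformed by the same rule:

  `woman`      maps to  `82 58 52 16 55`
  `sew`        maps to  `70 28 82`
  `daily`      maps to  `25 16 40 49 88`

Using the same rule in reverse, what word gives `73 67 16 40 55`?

w(#23)→82 and o(#15)→58: differences scale by 3, so n = 3·pos + 13. Each letter becomes 3×(its alphabet position, a=1..z=26) + 13.
Decoding 73 67 16 40 55: 73→(73−13)÷3=20=t, 67→(67−13)÷3=18=r, 16→(16−13)÷3=1=a, 40→(40−13)÷3=9=i, 55→(55−13)÷3=14=n.

train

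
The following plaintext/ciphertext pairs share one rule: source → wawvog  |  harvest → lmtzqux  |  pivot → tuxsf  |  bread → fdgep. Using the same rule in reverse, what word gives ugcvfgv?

quarter

Shifts by position in source: pos 0: s→w (+4), pos 1: o→a (+12), pos 2: u→w (+2), pos 3: r→v (+4), pos 4: c→o (+12), pos 5: e→g (+2) — repeating every 3. The shifts repeat in a cycle of length 3: positions 0,1,… shift by +4, +12, +2, then the pattern repeats.
Decoding ugcvfgv: u−4=q, g−12=u, c−2=a, v−4=r, f−12=t, g−2=e, v−4=r.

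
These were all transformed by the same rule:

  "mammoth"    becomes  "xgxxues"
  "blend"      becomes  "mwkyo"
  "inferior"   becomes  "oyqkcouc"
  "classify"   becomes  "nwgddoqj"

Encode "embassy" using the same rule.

kxmgddj

The shift depends on letter class: consonant m→x is +11, but vowel a→g is +6. Vowels shift forward by 6 and consonants shift forward by 11.
Applying it to embassy: e(vowel)+6=k, m(cons)+11=x, b(cons)+11=m, a(vowel)+6=g, s(cons)+11=d, s(cons)+11=d, y(cons)+11=j.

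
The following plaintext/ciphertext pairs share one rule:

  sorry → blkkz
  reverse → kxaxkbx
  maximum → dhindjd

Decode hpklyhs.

s(18)→b(1) and o(14)→l(11) fit y≡17x+7 (mod 26); the inverse of 17 mod 26 is 23. Each letter's alphabet position (a=0..z=25) is mapped through 17·x+7 mod 26 — an affine cipher.
Undoing it on hpklyhs: h(7)→23·(7−7)≡0=a; p(15)→23·(15−7)≡2=c; k(10)→23·(10−7)≡17=r; l(11)→23·(11−7)≡14=o; y(24)→23·(24−7)≡1=b; h(7)→23·(7−7)≡0=a; s(18)→23·(18−7)≡19=t (all mod 26).

acrobat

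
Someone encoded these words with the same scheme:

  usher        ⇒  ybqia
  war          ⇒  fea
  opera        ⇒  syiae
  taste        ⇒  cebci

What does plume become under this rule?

The shift depends on letter class: consonant s→b is +9, but vowel u→y is +4. The rule splits by letter class: vowels +4, consonants +9.
For plume: p(cons)+9=y, l(cons)+9=u, u(vowel)+4=y, m(cons)+9=v, e(vowel)+4=i.

yuyvi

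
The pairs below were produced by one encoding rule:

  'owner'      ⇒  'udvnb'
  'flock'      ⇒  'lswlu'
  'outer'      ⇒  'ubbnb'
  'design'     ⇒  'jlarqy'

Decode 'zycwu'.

In owner: o→u is +6, w→d is +7, n→v is +8, e→n is +9 — the shift increases by 1 each position. Each letter shifts forward by (position + 6), i.e. 6, 7, 8, … — the shift grows by one for each successive letter.
Reversing it on zycwu: z−6=t, y−7=r, c−8=u, w−9=n, u−10=k.

trunk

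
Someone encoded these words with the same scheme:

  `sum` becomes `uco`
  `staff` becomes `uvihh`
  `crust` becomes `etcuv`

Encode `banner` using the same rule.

dippmt

The shift depends on letter class: consonant s→u is +2, but vowel u→c is +8. The rule splits by letter class: vowels +8, consonants +2.
For banner: b(cons)+2=d, a(vowel)+8=i, n(cons)+2=p, n(cons)+2=p, e(vowel)+8=m, r(cons)+2=t.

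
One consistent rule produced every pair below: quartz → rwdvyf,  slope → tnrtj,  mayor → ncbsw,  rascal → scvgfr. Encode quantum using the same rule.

In quartz: q→r is +1, u→w is +2, a→d is +3, r→v is +4 — the shift increases by 1 each position. Each letter shifts forward by (position + 1), i.e. 1, 2, 3, … — the shift grows by one for each successive letter.
For quantum: q+1=r, u+2=w, a+3=d, n+4=r, t+5=y, u+6=a, m+7=t.

rwdryat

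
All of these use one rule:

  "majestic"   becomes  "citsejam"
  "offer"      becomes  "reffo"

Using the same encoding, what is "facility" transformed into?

ytilicaf

It's just the letters in reverse order.
For facility: reverse → ytilicaf.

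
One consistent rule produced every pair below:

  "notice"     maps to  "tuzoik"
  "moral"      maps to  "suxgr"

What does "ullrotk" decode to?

Compare letters: n→t is +6, o→u is +6, t→z is +6 — a constant shift. Each letter is shifted forward by 6 in the alphabet (a Caesar shift of +6).
Decoding ullrotk: u−6=o, l−6=f, l−6=f, r−6=l, o−6=i, t−6=n, k−6=e.

offline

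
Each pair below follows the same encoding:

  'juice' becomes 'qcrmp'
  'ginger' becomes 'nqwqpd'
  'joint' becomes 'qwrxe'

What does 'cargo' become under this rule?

In juice: j→q is +7, u→c is +8, i→r is +9, c→m is +10 — the shift increases by 1 each position. Each letter shifts forward by (position + 7), i.e. 7, 8, 9, … — the shift grows by one for each successive letter.
Applying it to cargo: c+7=j, a+8=i, r+9=a, g+10=q, o+11=z.

jiaqz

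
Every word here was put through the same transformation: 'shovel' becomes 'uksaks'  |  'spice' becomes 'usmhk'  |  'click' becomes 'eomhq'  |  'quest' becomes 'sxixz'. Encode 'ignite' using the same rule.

In shovel: s→u is +2, h→k is +3, o→s is +4, v→a is +5 — the shift increases by 1 each position. The shift increases by 1 at each position, starting from +2: 2, 3, 4, ….
On ignite: i+2=k, g+3=j, n+4=r, i+5=n, t+6=z, e+7=l.

kjrnzl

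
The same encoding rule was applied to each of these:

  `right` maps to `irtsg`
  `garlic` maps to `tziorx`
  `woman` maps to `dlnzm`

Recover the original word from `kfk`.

Each letter is replaced by its mirror in the alphabet: a↔z, b↔y, c↔x, and so on (the Atbash cipher).
Undoing it on kfk: k↔p, f↔u, k↔p.

pup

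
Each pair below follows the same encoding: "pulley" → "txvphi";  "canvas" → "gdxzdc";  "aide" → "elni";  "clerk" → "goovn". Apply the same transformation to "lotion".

prdmrx

Shifts by position in pulley: pos 0: p→t (+4), pos 1: u→x (+3), pos 2: l→v (+10), pos 3: l→p (+4), pos 4: e→h (+3), pos 5: y→i (+10) — repeating every 3. The shifts repeat in a cycle of length 3: positions 0,1,… shift by +4, +3, +10, then the pattern repeats.
For lotion: l+4=p, o+3=r, t+10=d, i+4=m, o+3=r, n+10=x.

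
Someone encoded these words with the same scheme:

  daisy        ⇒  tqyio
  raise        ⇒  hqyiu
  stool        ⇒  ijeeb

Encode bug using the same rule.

rkw

Compare letters: d→t is +16, a→q is +16, i→y is +16 — a constant shift. Each letter is shifted forward by 16 in the alphabet (a Caesar shift of +16).
For bug: b+16=r, u+16=k, g+16=w.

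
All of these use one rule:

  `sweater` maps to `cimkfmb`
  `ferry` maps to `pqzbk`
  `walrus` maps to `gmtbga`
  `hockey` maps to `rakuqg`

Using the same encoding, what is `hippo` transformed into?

Shifts by position in sweater: pos 0: s→c (+10), pos 1: w→i (+12), pos 2: e→m (+8), pos 3: a→k (+10), pos 4: t→f (+12), pos 5: e→m (+8) — repeating every 3. The shifts repeat in a cycle of length 3: positions 0,1,… shift by +10, +12, +8, then the pattern repeats.
For hippo: h+10=r, i+12=u, p+8=x, p+10=z, o+12=a.

ruxza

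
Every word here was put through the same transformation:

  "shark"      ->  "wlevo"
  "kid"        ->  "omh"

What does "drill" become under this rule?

Compare letters: s→w is +4, h→l is +4, a→e is +4 — a constant shift. Every letter moves 4 places later in the alphabet, wrapping around z→a.
On drill: d+4=h, r+4=v, i+4=m, l+4=p, l+4=p.

hvmpp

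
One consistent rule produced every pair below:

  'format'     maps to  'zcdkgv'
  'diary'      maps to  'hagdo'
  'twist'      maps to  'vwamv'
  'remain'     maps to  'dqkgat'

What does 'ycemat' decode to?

cousin

f(5)→z(25) and o(14)→c(2) fit y≡9x+6 (mod 26); the inverse of 9 mod 26 is 3. This is an affine cipher: with a=0,…,z=25, each position x becomes (9x+6) mod 26.
Undoing it on ycemat: y(24)→3·(24−6)≡2=c; c(2)→3·(2−6)≡14=o; e(4)→3·(4−6)≡20=u; m(12)→3·(12−6)≡18=s; a(0)→3·(0−6)≡8=i; t(19)→3·(19−6)≡13=n (all mod 26).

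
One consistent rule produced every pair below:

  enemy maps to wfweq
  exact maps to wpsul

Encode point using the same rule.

Compare letters: e→w is +18, n→f is +18, e→w is +18 — a constant shift. Each letter is shifted forward by 18 in the alphabet (a Caesar shift of +18).
On point: p+18=h, o+18=g, i+18=a, n+18=f, t+18=l.

hgafl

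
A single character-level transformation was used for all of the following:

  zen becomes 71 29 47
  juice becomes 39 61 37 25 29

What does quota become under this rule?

53 61 49 59 21

Each letter becomes 2×(its alphabet position, a=1..z=26) + 19.
Applying it to quota: q=17→53, u=21→61, o=15→49, t=20→59, a=1→21.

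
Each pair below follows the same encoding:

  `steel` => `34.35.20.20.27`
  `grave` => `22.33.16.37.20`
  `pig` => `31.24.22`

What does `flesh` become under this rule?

s is letter #19 and maps to 34: an offset of 15. Each letter is replaced by its alphabet position (a=1..z=26) + 15.
On flesh: f=6→21, l=12→27, e=5→20, s=19→34, h=8→23.

21.27.20.34.23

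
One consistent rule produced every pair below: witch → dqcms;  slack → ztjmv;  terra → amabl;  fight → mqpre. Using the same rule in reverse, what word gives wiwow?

In witch: w→d is +7, i→q is +8, t→c is +9, c→m is +10 — the shift increases by 1 each position. The shift increases by 1 at each position, starting from +7: 7, 8, 9, ….
Decoding wiwow: w−7=p, i−8=a, w−9=n, o−10=e, w−11=l.

panel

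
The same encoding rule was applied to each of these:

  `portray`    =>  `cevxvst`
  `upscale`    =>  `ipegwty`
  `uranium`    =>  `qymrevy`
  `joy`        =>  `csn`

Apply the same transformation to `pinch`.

lgrmt

The output letters match the input read backwards, each shifted +4: portray reversed is yartrop. The word is reversed, then every letter is shifted forward by 4.
For pinch: reverse → hcnip; then shift: h+4=l, c+4=g, n+4=r, i+4=m, p+4=t.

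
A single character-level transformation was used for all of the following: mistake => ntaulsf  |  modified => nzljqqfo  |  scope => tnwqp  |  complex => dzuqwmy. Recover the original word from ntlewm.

middle

Shifts by position in mistake: pos 0: m→n (+1), pos 1: i→t (+11), pos 2: s→a (+8), pos 3: t→u (+1), pos 4: a→l (+11), pos 5: k→s (+8) — repeating every 3. It's a Vigenère-style cipher with numeric key [1,11,8]: position i shifts by key[i mod 3].
Decoding ntlewm: n−1=m, t−11=i, l−8=d, e−1=d, w−11=l, m−8=e.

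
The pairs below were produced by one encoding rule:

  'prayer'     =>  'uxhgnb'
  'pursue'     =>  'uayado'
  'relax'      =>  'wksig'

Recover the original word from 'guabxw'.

bottom

The shift increases by 1 at each position, starting from +5: 5, 6, 7, ….
Reversing it on guabxw: g−5=b, u−6=o, a−7=t, b−8=t, x−9=o, w−10=m.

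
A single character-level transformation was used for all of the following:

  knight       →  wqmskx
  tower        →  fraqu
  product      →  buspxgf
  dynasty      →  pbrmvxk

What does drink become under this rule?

It's a Vigenère-style cipher with numeric key [12,3,4]: position i shifts by key[i mod 3].
For drink: d+12=p, r+3=u, i+4=m, n+12=z, k+3=n.

pumzn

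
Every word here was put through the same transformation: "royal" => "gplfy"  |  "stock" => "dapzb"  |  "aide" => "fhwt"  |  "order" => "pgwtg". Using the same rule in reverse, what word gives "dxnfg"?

r(17)→g(6) and o(14)→p(15) fit y≡23x+5 (mod 26); the inverse of 23 mod 26 is 17. Each letter's alphabet position (a=0..z=25) is mapped through 23·x+5 mod 26 — an affine cipher.
Decoding dxnfg: d(3)→17·(3−5)≡18=s; x(23)→17·(23−5)≡20=u; n(13)→17·(13−5)≡6=g; f(5)→17·(5−5)≡0=a; g(6)→17·(6−5)≡17=r (all mod 26).

sugar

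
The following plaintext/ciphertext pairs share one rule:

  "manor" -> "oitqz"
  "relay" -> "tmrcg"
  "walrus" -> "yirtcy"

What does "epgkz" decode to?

The shifts repeat in a cycle of length 3: positions 0,1,… shift by +2, +8, +6, then the pattern repeats.
Reversing it on epgkz: e−2=c, p−8=h, g−6=a, k−2=i, z−8=r.

chair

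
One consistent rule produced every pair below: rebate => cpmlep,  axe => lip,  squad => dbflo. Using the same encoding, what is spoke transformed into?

dazvp

Compare letters: r→c is +11, e→p is +11, b→m is +11 — a constant shift. Every letter moves 11 places later in the alphabet, wrapping around z→a.
Applying it to spoke: s+11=d, p+11=a, o+11=z, k+11=v, e+11=p.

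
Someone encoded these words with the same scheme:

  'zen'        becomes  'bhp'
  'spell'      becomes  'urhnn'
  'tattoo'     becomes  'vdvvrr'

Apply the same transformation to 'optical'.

rrvledn

Vowels shift forward by 3 and consonants shift forward by 2.
For optical: o(vowel)+3=r, p(cons)+2=r, t(cons)+2=v, i(vowel)+3=l, c(cons)+2=e, a(vowel)+3=d, l(cons)+2=n.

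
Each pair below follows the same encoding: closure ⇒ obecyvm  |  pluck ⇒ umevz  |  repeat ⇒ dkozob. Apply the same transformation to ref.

pob

The output letters match the input read backwards, each shifted +10: closure reversed is erusolc. Read the word backwards and shift each letter +10.
Applying it to ref: reverse → fer; then shift: f+10=p, e+10=o, r+10=b.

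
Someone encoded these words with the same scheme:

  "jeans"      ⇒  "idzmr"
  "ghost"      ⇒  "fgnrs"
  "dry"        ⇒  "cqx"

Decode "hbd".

ice

It's a constant shift of +25 (ROT25).
Reversing it on hbd: h−25=i, b−25=c, d−25=e.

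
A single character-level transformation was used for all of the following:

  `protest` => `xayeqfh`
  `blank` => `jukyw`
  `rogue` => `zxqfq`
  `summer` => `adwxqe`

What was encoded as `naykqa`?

frozen

In protest: p→x is +8, r→a is +9, o→y is +10, t→e is +11 — the shift increases by 1 each position. Each letter shifts forward by (position + 8), i.e. 8, 9, 10, … — the shift grows by one for each successive letter.
Undoing it on naykqa: n−8=f, a−9=r, y−10=o, k−11=z, q−12=e, a−13=n.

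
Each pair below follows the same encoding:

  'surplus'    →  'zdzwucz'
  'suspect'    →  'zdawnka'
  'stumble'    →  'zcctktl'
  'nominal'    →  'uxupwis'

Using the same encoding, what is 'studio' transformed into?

zcckrw

Shifts by position in surplus: pos 0: s→z (+7), pos 1: u→d (+9), pos 2: r→z (+8), pos 3: p→w (+7), pos 4: l→u (+9), pos 5: u→c (+8) — repeating every 3. The shifts repeat in a cycle of length 3: positions 0,1,… shift by +7, +9, +8, then the pattern repeats.
For studio: s+7=z, t+9=c, u+8=c, d+7=k, i+9=r, o+8=w.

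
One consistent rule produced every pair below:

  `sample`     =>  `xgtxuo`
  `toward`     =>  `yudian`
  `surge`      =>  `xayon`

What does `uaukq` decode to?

In sample: s→x is +5, a→g is +6, m→t is +7, p→x is +8 — the shift increases by 1 each position. The shift increases by 1 at each position, starting from +5: 5, 6, 7, ….
Decoding uaukq: u−5=p, a−6=u, u−7=n, k−8=c, q−9=h.

punch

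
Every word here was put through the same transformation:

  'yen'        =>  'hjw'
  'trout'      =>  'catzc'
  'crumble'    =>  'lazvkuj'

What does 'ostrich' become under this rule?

The shift depends on letter class: consonant y→h is +9, but vowel e→j is +5. Vowels shift forward by 5 and consonants shift forward by 9.
On ostrich: o(vowel)+5=t, s(cons)+9=b, t(cons)+9=c, r(cons)+9=a, i(vowel)+5=n, c(cons)+9=l, h(cons)+9=q.

tbcanlq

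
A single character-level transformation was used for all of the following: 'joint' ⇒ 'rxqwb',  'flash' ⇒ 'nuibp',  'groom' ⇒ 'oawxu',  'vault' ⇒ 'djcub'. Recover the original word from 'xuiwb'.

plant

Shifts by position in joint: pos 0: j→r (+8), pos 1: o→x (+9), pos 2: i→q (+8), pos 3: n→w (+9) — repeating every 2. It's a Vigenère-style cipher with numeric key [8,9]: position i shifts by key[i mod 2].
Decoding xuiwb: x−8=p, u−9=l, i−8=a, w−9=n, b−8=t.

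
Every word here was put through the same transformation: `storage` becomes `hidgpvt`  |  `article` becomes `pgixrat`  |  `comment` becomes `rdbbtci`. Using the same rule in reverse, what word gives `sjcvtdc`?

Every letter moves 15 places later in the alphabet, wrapping around z→a.
Reversing it on sjcvtdc: s−15=d, j−15=u, c−15=n, v−15=g, t−15=e, d−15=o, c−15=n.

dungeon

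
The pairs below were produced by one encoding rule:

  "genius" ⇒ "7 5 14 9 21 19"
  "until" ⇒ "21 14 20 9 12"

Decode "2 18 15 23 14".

brown

g is letter #7 and maps to 7: an offset of 0. Each letter is replaced by its alphabet position (a=1, b=2, …, z=26).
Reversing it on 2 18 15 23 14: 2=b, 18=r, 15=o, 23=w, 14=n.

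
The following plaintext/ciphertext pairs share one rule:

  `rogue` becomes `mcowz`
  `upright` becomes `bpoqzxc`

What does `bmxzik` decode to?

The output letters match the input read backwards, each shifted +8: rogue reversed is eugor. Read the word backwards and shift each letter +8.
Decoding bmxzik: shift back: b−8=t, m−8=e, x−8=p, z−8=r, i−8=a, k−8=c → teprac; then reverse → carpet.

carpet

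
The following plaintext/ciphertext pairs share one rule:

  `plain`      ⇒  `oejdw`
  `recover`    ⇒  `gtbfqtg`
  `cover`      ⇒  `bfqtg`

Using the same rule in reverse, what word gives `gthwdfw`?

p(15)→o(14) and l(11)→e(4) fit y≡9x+9 (mod 26); the inverse of 9 mod 26 is 3. Treating letters as 0–25, the rule is x ↦ 9x + 9 (mod 26).
Undoing it on gthwdfw: g(6)→3·(6−9)≡17=r; t(19)→3·(19−9)≡4=e; h(7)→3·(7−9)≡20=u; w(22)→3·(22−9)≡13=n; d(3)→3·(3−9)≡8=i; f(5)→3·(5−9)≡14=o; w(22)→3·(22−9)≡13=n (all mod 26).

reunion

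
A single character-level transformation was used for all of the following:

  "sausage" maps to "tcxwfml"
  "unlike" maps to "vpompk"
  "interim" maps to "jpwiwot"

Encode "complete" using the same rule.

dqptqkam

In sausage: s→t is +1, a→c is +2, u→x is +3, s→w is +4 — the shift increases by 1 each position. The shift increases by 1 at each position, starting from +1: 1, 2, 3, ….
For complete: c+1=d, o+2=q, m+3=p, p+4=t, l+5=q, e+6=k, t+7=a, e+8=m.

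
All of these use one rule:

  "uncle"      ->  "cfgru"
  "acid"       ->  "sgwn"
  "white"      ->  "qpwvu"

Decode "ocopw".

u(20)→c(2) and n(13)→f(5) fit y≡7x+18 (mod 26); the inverse of 7 mod 26 is 15. Treating letters as 0–25, the rule is x ↦ 7x + 18 (mod 26).
Undoing it on ocopw: o(14)→15·(14−18)≡18=s; c(2)→15·(2−18)≡20=u; o(14)→15·(14−18)≡18=s; p(15)→15·(15−18)≡7=h; w(22)→15·(22−18)≡8=i (all mod 26).

sushi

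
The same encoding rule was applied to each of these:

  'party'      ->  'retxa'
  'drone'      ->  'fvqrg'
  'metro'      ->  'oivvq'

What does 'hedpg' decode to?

fable

Shifts by position in party: pos 0: p→r (+2), pos 1: a→e (+4), pos 2: r→t (+2), pos 3: t→x (+4) — repeating every 2. A repeating key of period 2 is used — shifts +2, +4 over and over.
Reversing it on hedpg: h−2=f, e−4=a, d−2=b, p−4=l, g−2=e.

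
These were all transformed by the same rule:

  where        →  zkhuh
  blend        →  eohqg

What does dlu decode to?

air

Compare letters: w→z is +3, h→k is +3, e→h is +3 — a constant shift. Every letter moves 3 places later in the alphabet, wrapping around z→a.
Reversing it on dlu: d−3=a, l−3=i, u−3=r.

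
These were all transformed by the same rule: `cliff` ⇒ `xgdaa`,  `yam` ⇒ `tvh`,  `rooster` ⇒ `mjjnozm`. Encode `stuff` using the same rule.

nopaa

Compare letters: c→x is +21, l→g is +21, i→d is +21 — a constant shift. Each letter is shifted forward by 21 in the alphabet (a Caesar shift of +21).
On stuff: s+21=n, t+21=o, u+21=p, f+21=a, f+21=a.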